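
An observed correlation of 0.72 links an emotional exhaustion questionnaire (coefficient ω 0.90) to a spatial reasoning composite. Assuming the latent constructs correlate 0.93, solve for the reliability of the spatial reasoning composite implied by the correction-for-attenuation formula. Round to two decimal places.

0.67

r_true = r_obs / √(r_xx · r_yy) ⇒ 0.93 = 0.72 / √(0.90 · r_yy).
√(0.90 · r_yy) = 0.72 / 0.93 = 0.7742; 0.90 · r_yy = 0.5994; r_yy = 0.5994 / 0.90 ≈ 0.67.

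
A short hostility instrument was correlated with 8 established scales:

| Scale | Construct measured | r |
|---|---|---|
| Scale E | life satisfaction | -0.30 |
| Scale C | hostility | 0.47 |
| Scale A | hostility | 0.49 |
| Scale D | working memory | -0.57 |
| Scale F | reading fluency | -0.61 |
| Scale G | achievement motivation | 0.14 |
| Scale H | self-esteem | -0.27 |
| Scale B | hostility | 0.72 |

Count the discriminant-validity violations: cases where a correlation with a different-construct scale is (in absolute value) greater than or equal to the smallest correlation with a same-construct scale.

Convergent (same construct = hostility): Scale C, Scale A, Scale B.
Smallest convergent = 0.47. Discriminant |r|: 0.30, 0.57, 0.61, 0.14, 0.27; count ≥ 0.47 → 2.

2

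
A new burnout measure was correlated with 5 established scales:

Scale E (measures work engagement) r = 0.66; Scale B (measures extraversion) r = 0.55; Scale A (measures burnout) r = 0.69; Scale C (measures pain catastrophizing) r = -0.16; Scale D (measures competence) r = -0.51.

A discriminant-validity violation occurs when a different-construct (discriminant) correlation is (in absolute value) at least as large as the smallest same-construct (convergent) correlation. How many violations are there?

0

Convergent (same construct = burnout): Scale A.
Smallest convergent = 0.69. Discriminant |r|: 0.66, 0.55, 0.16, 0.51; count ≥ 0.69 → 0.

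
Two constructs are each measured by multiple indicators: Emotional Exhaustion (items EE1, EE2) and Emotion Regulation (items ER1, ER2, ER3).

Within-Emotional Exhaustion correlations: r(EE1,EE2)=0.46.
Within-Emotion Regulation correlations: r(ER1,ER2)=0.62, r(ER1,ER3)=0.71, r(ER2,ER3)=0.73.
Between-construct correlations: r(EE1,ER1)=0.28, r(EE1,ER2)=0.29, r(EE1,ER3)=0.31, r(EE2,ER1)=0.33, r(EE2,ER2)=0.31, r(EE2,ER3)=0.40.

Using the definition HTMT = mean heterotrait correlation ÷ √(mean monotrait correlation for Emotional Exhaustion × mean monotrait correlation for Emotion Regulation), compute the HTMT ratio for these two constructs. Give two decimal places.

0.57

Mean heterotrait r = 1.92/6 = 0.3200.
Mean within-EE = 0.46/1 = 0.4600; mean within-ER = 2.06/3 = 0.6867.
Geometric mean = √(0.4600 × 0.6867) = 0.5620.
HTMT = 0.3200 / 0.5620 = 0.57.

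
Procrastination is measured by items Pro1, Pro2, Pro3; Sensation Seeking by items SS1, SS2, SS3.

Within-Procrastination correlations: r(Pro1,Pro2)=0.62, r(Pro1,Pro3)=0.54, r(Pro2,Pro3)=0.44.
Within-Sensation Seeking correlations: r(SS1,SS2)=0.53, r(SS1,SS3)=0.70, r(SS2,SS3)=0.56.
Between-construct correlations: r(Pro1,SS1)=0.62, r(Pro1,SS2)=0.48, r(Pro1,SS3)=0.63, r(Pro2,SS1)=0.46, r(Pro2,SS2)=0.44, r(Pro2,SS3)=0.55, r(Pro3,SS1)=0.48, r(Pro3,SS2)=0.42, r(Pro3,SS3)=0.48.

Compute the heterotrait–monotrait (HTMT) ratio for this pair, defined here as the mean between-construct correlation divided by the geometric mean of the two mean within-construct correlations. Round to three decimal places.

Between-construct mean = 4.56/9 = 0.5067.
Mean within-Pro = 1.60/3 = 0.5333; mean within-SS = 1.79/3 = 0.5967.
Geometric mean = √(0.5333 × 0.5967) = 0.5641.
HTMT = 0.5067 / 0.5641 = 0.898.

0.898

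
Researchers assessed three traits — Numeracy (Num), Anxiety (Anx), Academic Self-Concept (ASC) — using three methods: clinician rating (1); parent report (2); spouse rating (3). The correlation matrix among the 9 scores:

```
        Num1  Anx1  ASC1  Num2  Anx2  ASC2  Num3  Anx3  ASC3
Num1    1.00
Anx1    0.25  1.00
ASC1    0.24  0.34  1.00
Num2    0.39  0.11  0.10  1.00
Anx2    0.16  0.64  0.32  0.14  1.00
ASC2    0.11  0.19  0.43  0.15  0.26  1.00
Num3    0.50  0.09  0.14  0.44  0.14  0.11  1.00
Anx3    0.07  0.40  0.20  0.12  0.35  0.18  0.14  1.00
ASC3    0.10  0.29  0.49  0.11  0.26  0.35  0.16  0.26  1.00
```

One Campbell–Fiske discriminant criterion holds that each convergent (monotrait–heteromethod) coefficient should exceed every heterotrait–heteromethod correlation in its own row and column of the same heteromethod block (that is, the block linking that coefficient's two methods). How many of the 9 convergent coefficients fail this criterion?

0

Each convergent coefficient versus the relevant comparison correlations:
Num (methods 1·2): 0.39 vs {0.16, 0.11, 0.11, 0.10} → pass.
Num (methods 1·3): 0.50 vs {0.07, 0.09, 0.10, 0.14} → pass.
Num (methods 2·3): 0.44 vs {0.12, 0.14, 0.11, 0.11} → pass.
Anx (methods 1·2): 0.64 vs {0.11, 0.16, 0.19, 0.32} → pass.
Anx (methods 1·3): 0.40 vs {0.09, 0.07, 0.29, 0.20} → pass.
Anx (methods 2·3): 0.35 vs {0.14, 0.12, 0.26, 0.18} → pass.
ASC (methods 1·2): 0.43 vs {0.10, 0.11, 0.32, 0.19} → pass.
ASC (methods 1·3): 0.49 vs {0.14, 0.10, 0.20, 0.29} → pass.
ASC (methods 2·3): 0.35 vs {0.11, 0.11, 0.18, 0.26} → pass.
0 of 9 fail.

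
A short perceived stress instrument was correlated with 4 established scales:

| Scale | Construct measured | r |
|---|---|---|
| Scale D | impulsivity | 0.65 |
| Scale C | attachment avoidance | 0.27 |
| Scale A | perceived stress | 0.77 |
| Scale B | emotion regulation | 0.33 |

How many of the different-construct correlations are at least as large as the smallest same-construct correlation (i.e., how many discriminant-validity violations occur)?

Convergent (same construct = perceived stress): Scale A.
Smallest convergent = 0.77. Discriminant values: 0.65, 0.27, 0.33; count ≥ 0.77 → 0.

0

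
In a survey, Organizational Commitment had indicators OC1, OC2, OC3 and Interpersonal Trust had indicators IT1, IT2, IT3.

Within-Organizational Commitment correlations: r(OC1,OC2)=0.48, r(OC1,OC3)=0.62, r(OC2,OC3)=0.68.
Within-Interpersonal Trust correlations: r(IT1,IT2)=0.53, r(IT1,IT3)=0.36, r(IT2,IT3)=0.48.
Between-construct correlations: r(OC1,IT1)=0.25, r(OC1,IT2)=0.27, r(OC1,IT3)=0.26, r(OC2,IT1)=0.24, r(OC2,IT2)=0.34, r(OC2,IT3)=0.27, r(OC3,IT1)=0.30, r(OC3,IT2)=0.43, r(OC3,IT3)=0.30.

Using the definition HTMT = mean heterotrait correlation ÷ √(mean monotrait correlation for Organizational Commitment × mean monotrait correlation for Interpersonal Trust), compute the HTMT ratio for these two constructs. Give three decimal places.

0.568

Mean heterotrait r = 2.66/9 = 0.2956.
Mean within-OC = 1.78/3 = 0.5933; mean within-IT = 1.37/3 = 0.4567.
Geometric mean = √(0.5933 × 0.4567) = 0.5205.
HTMT = 0.2956 / 0.5205 = 0.568.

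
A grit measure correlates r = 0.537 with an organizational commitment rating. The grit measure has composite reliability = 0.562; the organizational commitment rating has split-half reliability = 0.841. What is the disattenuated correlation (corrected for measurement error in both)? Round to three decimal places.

0.781

r_true = r_obs / √(r_xx · r_yy) = 0.537 / √(0.562 × 0.841) = 0.537 / √0.472642 = 0.537 / 0.6875 ≈ 0.781.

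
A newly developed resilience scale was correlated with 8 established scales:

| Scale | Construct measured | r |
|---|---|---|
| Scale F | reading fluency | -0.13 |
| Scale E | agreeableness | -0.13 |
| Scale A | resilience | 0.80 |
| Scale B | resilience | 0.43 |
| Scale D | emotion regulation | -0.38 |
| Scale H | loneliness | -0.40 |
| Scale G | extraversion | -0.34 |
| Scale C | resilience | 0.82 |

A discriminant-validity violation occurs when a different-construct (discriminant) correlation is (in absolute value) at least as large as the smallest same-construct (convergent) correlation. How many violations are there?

Convergent (same construct = resilience): Scale A, Scale B, Scale C.
Smallest convergent = 0.43. Discriminant |r|: 0.13, 0.13, 0.38, 0.40, 0.34; count ≥ 0.43 → 0.

0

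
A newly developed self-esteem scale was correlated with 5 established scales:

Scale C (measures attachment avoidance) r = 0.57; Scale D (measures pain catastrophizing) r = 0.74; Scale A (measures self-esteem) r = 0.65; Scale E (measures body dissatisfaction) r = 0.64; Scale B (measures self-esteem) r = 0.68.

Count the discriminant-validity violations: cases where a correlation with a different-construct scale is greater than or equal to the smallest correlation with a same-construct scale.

1

Convergent (same construct = self-esteem): Scale A, Scale B.
Smallest convergent = 0.65. Discriminant values: 0.57, 0.74, 0.64; count ≥ 0.65 → 1.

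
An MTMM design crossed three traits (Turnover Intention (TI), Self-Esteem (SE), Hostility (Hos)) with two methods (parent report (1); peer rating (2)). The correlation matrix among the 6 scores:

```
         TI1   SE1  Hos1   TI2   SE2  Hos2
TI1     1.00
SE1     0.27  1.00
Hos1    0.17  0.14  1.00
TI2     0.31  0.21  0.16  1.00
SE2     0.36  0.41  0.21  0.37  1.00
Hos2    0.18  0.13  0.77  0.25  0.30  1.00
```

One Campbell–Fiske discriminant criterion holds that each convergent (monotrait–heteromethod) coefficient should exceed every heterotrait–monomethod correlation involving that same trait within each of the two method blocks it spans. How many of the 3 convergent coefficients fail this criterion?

Checking each validity diagonal entry against its comparison values:
TI (methods 1·2): 0.31 vs {0.27, 0.37, 0.17, 0.25} → fail.
SE (methods 1·2): 0.41 vs {0.27, 0.37, 0.14, 0.30} → pass.
Hos (methods 1·2): 0.77 vs {0.17, 0.25, 0.14, 0.30} → pass.
1 of 3 fail.

1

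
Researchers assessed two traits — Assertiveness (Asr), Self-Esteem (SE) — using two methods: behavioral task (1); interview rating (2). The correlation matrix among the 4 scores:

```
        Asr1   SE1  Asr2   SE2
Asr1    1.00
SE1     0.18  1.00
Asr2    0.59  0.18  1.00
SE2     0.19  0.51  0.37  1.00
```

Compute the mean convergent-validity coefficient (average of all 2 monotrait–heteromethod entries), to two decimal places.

0.55

Convergent values: 0.59, 0.51; mean = 1.10/2 = 0.55.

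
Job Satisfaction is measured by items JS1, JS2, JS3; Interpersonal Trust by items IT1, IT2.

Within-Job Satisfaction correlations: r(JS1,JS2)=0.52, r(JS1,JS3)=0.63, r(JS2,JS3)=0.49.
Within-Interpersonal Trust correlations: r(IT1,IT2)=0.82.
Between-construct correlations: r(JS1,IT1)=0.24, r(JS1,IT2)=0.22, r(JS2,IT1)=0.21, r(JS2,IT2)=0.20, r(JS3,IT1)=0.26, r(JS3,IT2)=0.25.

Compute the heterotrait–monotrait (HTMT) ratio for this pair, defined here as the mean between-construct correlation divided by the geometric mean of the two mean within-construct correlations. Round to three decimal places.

Mean between = 1.38/6 = 0.2300.
Mean within-JS = 1.64/3 = 0.5467; mean within-IT = 0.82/1 = 0.8200.
Geometric mean = √(0.5467 × 0.8200) = 0.6695.
HTMT = 0.2300 / 0.6695 = 0.344.

0.344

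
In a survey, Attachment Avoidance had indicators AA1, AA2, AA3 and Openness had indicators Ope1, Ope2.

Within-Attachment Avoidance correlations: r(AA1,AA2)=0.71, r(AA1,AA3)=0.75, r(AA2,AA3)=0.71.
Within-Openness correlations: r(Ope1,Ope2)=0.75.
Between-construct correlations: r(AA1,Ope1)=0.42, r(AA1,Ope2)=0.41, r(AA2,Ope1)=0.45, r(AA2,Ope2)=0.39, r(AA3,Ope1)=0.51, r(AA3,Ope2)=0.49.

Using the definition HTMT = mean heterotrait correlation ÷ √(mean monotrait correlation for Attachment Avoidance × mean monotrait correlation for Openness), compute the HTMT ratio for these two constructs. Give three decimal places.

0.604

Between-construct mean = 2.67/6 = 0.4450.
Mean within-AA = 2.17/3 = 0.7233; mean within-Ope = 0.75/1 = 0.7500.
Geometric mean = √(0.7233 × 0.7500) = 0.7365.
HTMT = 0.4450 / 0.7365 = 0.604.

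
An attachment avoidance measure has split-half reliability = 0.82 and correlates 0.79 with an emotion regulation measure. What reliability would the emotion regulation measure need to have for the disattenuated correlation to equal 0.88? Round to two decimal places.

r_true = r_obs / √(r_xx · r_yy) ⇒ 0.88 = 0.79 / √(0.82 · r_yy).
√(0.82 · r_yy) = 0.79 / 0.88 = 0.8977; 0.82 · r_yy = 0.8059; r_yy = 0.8059 / 0.82 ≈ 0.98.

0.98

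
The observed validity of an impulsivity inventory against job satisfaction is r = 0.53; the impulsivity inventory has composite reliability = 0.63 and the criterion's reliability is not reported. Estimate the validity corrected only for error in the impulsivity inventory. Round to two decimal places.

Single correction: r_c = r_obs / √r_xx = 0.53 / √0.63 = 0.53 / 0.7937 ≈ 0.67.

0.67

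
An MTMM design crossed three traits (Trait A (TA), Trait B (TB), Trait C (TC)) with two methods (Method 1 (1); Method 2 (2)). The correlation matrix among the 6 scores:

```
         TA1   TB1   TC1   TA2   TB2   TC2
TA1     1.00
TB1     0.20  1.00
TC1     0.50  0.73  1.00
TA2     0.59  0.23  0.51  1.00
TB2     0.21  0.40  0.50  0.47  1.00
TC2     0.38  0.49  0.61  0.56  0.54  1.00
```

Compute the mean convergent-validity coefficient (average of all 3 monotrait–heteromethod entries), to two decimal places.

Convergent values: 0.59, 0.40, 0.61; mean = 1.60/3 = 0.53.

0.53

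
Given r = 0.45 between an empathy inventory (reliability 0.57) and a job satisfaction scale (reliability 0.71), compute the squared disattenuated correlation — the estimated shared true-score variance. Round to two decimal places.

0.50

Disattenuated r = 0.45 / √(0.57 × 0.71) = 0.45 / 0.6362 = 0.7073.
Shared true-score variance = 0.7073² = 0.5003 ≈ 0.50.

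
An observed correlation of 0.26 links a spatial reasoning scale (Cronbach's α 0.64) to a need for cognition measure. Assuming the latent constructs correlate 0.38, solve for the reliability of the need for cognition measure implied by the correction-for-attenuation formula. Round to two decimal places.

0.73

r_true = r_obs / √(r_xx · r_yy) ⇒ 0.38 = 0.26 / √(0.64 · r_yy).
√(0.64 · r_yy) = 0.26 / 0.38 = 0.6842; 0.64 · r_yy = 0.4681; r_yy = 0.4681 / 0.64 ≈ 0.73.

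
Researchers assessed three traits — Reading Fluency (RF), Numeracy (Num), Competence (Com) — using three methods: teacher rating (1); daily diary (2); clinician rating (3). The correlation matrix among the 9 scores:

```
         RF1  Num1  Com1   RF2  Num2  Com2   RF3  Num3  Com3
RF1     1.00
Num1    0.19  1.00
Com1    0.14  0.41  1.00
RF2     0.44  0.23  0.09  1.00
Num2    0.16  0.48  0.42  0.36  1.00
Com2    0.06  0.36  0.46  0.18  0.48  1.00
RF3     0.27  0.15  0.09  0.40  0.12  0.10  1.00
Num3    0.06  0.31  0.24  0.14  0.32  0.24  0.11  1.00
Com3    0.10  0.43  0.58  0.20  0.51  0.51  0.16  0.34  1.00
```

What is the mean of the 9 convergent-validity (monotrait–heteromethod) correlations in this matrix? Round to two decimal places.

Convergent values: 0.44, 0.27, 0.40, 0.48, 0.31, 0.32, 0.46, 0.58, 0.51; mean = 3.77/9 = 0.42.

0.42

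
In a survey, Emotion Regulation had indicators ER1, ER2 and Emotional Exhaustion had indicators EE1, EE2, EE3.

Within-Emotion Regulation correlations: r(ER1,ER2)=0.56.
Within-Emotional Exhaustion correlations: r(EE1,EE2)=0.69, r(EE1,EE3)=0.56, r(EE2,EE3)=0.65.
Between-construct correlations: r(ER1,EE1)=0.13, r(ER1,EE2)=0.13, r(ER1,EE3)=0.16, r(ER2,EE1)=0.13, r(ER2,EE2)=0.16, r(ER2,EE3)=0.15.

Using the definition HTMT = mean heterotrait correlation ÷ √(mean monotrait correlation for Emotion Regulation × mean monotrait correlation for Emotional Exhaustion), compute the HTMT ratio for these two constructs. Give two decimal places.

0.24

Mean between = 0.86/6 = 0.1433.
Mean within-ER = 0.56/1 = 0.5600; mean within-EE = 1.90/3 = 0.6333.
Geometric mean = √(0.5600 × 0.6333) = 0.5955.
HTMT = 0.1433 / 0.5955 = 0.24.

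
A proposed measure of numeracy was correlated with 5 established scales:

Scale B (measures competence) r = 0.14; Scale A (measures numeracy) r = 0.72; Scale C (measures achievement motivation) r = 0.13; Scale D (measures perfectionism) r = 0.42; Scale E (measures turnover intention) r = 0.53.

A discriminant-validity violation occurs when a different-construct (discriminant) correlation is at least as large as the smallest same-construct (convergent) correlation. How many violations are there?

0

Convergent (same construct = numeracy): Scale A.
Smallest convergent = 0.72. Discriminant values: 0.14, 0.13, 0.42, 0.53; count ≥ 0.72 → 0.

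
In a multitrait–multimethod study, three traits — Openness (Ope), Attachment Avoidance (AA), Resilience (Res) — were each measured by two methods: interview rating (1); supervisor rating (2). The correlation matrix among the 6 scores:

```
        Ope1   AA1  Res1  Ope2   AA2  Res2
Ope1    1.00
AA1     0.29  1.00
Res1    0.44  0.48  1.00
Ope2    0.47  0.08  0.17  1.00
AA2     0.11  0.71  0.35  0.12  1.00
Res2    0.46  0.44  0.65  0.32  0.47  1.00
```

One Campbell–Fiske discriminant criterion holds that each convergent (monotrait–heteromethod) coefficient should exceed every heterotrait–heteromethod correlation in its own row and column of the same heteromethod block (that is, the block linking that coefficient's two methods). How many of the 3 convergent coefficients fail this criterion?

Convergent coefficients and their comparison sets:
Ope (methods 1·2): 0.47 vs {0.11, 0.08, 0.46, 0.17} → pass.
AA (methods 1·2): 0.71 vs {0.08, 0.11, 0.44, 0.35} → pass.
Res (methods 1·2): 0.65 vs {0.17, 0.46, 0.35, 0.44} → pass.
0 of 3 fail.

0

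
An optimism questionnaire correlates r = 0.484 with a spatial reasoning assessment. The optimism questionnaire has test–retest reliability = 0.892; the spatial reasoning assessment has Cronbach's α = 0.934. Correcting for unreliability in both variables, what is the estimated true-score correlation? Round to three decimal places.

0.530

r_true = r_obs / √(r_xx · r_yy) = 0.484 / √(0.892 × 0.934) = 0.484 / √0.833128 = 0.484 / 0.9128 ≈ 0.530.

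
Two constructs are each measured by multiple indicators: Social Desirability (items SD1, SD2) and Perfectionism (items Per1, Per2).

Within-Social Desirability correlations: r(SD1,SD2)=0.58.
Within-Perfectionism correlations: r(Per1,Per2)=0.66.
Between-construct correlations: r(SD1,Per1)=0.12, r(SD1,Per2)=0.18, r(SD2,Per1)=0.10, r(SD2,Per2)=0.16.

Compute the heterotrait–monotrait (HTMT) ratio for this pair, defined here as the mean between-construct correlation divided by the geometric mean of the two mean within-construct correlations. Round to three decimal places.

0.226

Mean between = 0.56/4 = 0.1400.
Mean within-SD = 0.58/1 = 0.5800; mean within-Per = 0.66/1 = 0.6600.
Geometric mean = √(0.5800 × 0.6600) = 0.6187.
HTMT = 0.1400 / 0.6187 = 0.226.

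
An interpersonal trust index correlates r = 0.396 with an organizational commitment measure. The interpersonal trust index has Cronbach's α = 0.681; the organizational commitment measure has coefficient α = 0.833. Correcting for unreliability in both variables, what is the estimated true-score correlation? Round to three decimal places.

r_true = r_obs / √(r_xx · r_yy) = 0.396 / √(0.681 × 0.833) = 0.396 / √0.567273 = 0.396 / 0.7532 ≈ 0.526.

0.526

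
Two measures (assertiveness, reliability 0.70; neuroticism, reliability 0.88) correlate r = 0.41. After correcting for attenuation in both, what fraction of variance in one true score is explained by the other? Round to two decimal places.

0.27

Disattenuated r = 0.41 / √(0.70 × 0.88) = 0.41 / 0.7849 = 0.5224.
Shared true-score variance = 0.5224² = 0.2729 ≈ 0.27.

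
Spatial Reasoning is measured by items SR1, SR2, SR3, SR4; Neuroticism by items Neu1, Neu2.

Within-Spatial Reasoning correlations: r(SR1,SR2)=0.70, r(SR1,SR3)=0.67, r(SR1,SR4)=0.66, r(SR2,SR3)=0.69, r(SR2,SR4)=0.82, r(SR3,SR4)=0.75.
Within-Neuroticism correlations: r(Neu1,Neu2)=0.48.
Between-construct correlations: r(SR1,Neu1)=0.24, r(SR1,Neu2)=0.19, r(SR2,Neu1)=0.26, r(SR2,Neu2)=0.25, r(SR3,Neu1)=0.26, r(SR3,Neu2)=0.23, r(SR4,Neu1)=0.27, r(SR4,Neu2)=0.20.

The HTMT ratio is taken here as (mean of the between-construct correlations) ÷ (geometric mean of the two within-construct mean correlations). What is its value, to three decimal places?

Mean heterotrait r = 1.90/8 = 0.2375.
Mean within-SR = 4.29/6 = 0.7150; mean within-Neu = 0.48/1 = 0.4800.
Geometric mean = √(0.7150 × 0.4800) = 0.5858.
HTMT = 0.2375 / 0.5858 = 0.405.

0.405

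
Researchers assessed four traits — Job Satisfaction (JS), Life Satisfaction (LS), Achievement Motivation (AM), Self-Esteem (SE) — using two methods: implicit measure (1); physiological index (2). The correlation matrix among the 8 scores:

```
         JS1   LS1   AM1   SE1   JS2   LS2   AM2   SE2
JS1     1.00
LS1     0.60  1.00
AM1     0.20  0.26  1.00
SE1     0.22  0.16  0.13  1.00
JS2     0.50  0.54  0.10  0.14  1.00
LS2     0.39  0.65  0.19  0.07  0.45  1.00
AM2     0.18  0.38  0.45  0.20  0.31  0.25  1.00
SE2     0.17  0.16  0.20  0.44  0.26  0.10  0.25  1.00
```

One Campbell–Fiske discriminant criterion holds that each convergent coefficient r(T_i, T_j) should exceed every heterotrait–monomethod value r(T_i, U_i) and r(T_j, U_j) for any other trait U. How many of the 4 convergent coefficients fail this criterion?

Checking each validity diagonal entry against its comparison values:
JS (methods 1·2): 0.50 vs {0.60, 0.45, 0.20, 0.31, 0.22, 0.26} → fail.
LS (methods 1·2): 0.65 vs {0.60, 0.45, 0.26, 0.25, 0.16, 0.10} → pass.
AM (methods 1·2): 0.45 vs {0.20, 0.31, 0.26, 0.25, 0.13, 0.25} → pass.
SE (methods 1·2): 0.44 vs {0.22, 0.26, 0.16, 0.10, 0.13, 0.25} → pass.
1 of 4 fail.

1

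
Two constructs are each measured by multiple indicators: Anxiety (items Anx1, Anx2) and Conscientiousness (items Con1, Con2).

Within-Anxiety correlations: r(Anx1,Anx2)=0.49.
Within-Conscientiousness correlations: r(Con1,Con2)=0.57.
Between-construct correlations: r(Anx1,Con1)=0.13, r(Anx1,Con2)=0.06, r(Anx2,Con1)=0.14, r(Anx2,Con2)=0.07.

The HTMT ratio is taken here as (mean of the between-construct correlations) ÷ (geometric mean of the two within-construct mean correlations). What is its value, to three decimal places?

0.189

Mean between = 0.40/4 = 0.1000.
Mean within-Anx = 0.49/1 = 0.4900; mean within-Con = 0.57/1 = 0.5700.
Geometric mean = √(0.4900 × 0.5700) = 0.5285.
HTMT = 0.1000 / 0.5285 = 0.189.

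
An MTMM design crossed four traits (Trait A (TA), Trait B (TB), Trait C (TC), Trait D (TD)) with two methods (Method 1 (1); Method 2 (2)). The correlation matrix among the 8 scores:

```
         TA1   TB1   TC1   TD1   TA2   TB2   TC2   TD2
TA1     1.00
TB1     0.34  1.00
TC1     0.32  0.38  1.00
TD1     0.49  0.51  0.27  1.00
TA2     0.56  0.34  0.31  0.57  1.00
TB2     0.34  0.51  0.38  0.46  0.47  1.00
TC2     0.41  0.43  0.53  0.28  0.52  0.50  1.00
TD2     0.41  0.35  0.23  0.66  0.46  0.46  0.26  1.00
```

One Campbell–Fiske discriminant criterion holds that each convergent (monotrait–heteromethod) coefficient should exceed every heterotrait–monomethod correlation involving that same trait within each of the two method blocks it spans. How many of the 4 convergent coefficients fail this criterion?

1

Each convergent coefficient versus the relevant comparison correlations:
TA (methods 1·2): 0.56 vs {0.34, 0.47, 0.32, 0.52, 0.49, 0.46} → pass.
TB (methods 1·2): 0.51 vs {0.34, 0.47, 0.38, 0.50, 0.51, 0.46} → fail.
TC (methods 1·2): 0.53 vs {0.32, 0.52, 0.38, 0.50, 0.27, 0.26} → pass.
TD (methods 1·2): 0.66 vs {0.49, 0.46, 0.51, 0.46, 0.27, 0.26} → pass.
1 of 4 fail.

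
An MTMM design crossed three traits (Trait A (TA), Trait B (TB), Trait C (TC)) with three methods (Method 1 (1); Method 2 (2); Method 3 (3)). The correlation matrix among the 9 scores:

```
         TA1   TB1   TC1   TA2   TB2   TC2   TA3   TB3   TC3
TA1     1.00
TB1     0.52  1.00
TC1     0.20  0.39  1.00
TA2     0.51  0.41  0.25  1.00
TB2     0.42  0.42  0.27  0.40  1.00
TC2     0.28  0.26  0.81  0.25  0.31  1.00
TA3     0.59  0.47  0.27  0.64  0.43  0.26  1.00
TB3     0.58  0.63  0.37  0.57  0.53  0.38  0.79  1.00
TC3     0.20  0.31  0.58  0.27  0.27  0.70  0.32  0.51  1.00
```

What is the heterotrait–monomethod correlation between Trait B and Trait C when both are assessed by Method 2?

Different traits, same method: r(TB2, TC2) = 0.31.

0.31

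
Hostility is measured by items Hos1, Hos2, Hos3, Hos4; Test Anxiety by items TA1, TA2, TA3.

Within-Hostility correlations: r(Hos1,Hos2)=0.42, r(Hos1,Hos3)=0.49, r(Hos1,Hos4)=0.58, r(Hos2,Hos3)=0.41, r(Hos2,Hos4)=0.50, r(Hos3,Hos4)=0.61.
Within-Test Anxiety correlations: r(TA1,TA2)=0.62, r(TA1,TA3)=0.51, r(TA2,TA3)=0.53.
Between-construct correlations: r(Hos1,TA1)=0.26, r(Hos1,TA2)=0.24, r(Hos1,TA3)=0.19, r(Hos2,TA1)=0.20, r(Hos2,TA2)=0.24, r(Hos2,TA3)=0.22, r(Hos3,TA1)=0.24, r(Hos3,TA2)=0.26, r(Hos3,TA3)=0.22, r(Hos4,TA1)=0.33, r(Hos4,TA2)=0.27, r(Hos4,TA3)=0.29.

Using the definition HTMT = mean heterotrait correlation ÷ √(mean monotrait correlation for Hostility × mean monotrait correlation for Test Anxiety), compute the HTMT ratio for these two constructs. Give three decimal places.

0.468

Mean between = 2.96/12 = 0.2467.
Mean within-Hos = 3.01/6 = 0.5017; mean within-TA = 1.66/3 = 0.5533.
Geometric mean = √(0.5017 × 0.5533) = 0.5269.
HTMT = 0.2467 / 0.5269 = 0.468.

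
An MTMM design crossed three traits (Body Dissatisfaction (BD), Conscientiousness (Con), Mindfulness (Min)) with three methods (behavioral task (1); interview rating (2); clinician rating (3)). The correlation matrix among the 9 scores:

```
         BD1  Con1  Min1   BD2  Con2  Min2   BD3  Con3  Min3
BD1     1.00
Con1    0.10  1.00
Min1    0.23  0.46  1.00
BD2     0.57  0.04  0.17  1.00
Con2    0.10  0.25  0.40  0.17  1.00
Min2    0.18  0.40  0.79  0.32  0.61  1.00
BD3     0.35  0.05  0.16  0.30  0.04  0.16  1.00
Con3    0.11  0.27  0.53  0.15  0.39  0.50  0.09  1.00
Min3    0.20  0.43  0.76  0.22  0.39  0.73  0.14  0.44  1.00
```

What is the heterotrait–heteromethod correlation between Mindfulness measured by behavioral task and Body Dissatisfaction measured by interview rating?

0.17

Different traits and methods: r(Min1, BD2) = 0.17.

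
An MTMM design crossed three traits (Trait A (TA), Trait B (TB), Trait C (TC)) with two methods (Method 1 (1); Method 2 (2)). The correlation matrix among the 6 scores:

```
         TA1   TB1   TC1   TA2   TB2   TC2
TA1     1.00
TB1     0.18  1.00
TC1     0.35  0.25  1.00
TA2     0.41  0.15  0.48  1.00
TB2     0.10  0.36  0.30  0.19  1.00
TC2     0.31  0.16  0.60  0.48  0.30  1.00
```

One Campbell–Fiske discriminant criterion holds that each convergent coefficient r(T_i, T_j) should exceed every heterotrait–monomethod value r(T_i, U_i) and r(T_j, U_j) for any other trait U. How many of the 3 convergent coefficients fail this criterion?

Convergent coefficients and their comparison sets:
TA (methods 1·2): 0.41 vs {0.18, 0.19, 0.35, 0.48} → fail.
TB (methods 1·2): 0.36 vs {0.18, 0.19, 0.25, 0.30} → pass.
TC (methods 1·2): 0.60 vs {0.35, 0.48, 0.25, 0.30} → pass.
1 of 3 fail.

1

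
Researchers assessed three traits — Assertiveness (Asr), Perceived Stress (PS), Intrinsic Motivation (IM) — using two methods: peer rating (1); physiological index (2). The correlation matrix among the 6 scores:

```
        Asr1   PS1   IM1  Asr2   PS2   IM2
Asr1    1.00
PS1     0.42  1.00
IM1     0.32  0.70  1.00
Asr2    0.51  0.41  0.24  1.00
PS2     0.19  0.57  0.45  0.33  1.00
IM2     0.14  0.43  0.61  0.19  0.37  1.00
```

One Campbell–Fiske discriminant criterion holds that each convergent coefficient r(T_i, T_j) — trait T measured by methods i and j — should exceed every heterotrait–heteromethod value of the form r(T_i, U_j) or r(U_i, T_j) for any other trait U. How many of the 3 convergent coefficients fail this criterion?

0

Convergent coefficients and their comparison sets:
Asr (methods 1·2): 0.51 vs {0.19, 0.41, 0.14, 0.24} → pass.
PS (methods 1·2): 0.57 vs {0.41, 0.19, 0.43, 0.45} → pass.
IM (methods 1·2): 0.61 vs {0.24, 0.14, 0.45, 0.43} → pass.
0 of 3 fail.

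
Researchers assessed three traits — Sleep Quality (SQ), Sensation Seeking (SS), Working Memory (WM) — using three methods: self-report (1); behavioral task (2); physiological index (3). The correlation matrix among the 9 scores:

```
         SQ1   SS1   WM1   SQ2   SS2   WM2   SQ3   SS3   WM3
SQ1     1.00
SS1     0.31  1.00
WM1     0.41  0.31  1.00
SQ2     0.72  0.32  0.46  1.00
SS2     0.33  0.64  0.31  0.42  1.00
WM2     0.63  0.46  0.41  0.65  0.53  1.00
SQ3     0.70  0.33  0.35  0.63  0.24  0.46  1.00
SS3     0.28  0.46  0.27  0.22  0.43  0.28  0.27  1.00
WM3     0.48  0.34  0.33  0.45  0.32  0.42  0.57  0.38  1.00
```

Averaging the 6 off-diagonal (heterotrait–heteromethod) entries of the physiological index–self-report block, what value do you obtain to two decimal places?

HTHM values (method 3 × method 1): 0.33, 0.35, 0.28, 0.27, 0.48, 0.34; mean = 2.05/6 = 0.34.

0.34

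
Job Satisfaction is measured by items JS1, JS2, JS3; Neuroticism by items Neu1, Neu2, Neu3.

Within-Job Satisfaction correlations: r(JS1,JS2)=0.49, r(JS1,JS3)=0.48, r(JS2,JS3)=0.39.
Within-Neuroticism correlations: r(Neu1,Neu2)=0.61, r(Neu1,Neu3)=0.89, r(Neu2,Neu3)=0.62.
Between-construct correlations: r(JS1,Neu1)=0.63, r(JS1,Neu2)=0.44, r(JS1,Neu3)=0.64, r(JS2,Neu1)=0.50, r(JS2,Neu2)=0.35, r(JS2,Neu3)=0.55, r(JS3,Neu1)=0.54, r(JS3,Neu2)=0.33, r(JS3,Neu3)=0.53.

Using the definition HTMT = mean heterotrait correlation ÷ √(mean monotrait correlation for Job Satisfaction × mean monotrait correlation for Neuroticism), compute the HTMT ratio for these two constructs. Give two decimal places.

0.89

Mean heterotrait r = 4.51/9 = 0.5011.
Mean within-JS = 1.36/3 = 0.4533; mean within-Neu = 2.12/3 = 0.7067.
Geometric mean = √(0.4533 × 0.7067) = 0.5660.
HTMT = 0.5011 / 0.5660 = 0.89.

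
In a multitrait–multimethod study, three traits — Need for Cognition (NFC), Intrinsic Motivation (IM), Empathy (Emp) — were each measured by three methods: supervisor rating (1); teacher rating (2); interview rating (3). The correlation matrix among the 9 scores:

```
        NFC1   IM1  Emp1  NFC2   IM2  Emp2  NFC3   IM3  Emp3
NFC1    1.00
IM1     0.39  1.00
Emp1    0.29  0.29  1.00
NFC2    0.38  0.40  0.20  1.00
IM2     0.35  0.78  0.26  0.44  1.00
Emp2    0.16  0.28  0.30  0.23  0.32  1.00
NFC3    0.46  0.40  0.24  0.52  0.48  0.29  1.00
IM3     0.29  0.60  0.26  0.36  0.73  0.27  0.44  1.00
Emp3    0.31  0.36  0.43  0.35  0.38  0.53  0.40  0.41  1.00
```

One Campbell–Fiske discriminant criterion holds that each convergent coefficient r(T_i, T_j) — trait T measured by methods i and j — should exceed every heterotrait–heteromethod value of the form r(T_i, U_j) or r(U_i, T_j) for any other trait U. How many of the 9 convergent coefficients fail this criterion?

1

Convergent coefficients and their comparison sets:
NFC (methods 1·2): 0.38 vs {0.35, 0.40, 0.16, 0.20} → fail.
NFC (methods 1·3): 0.46 vs {0.29, 0.40, 0.31, 0.24} → pass.
NFC (methods 2·3): 0.52 vs {0.36, 0.48, 0.35, 0.29} → pass.
IM (methods 1·2): 0.78 vs {0.40, 0.35, 0.28, 0.26} → pass.
IM (methods 1·3): 0.60 vs {0.40, 0.29, 0.36, 0.26} → pass.
IM (methods 2·3): 0.73 vs {0.48, 0.36, 0.38, 0.27} → pass.
Emp (methods 1·2): 0.30 vs {0.20, 0.16, 0.26, 0.28} → pass.
Emp (methods 1·3): 0.43 vs {0.24, 0.31, 0.26, 0.36} → pass.
Emp (methods 2·3): 0.53 vs {0.29, 0.35, 0.27, 0.38} → pass.
1 of 9 fail.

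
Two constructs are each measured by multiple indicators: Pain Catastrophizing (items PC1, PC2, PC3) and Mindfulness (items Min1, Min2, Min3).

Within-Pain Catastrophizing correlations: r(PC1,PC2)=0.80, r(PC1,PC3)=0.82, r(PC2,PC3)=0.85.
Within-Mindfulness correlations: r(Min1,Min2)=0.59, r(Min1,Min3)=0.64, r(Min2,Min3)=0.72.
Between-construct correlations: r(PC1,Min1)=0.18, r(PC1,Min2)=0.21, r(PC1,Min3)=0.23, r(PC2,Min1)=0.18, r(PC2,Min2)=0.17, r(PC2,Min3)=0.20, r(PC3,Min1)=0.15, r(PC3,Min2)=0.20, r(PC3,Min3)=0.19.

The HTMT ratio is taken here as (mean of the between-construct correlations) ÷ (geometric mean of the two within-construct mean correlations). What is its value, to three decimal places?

0.260

Mean heterotrait r = 1.71/9 = 0.1900.
Mean within-PC = 2.47/3 = 0.8233; mean within-Min = 1.95/3 = 0.6500.
Geometric mean = √(0.8233 × 0.6500) = 0.7315.
HTMT = 0.1900 / 0.7315 = 0.260.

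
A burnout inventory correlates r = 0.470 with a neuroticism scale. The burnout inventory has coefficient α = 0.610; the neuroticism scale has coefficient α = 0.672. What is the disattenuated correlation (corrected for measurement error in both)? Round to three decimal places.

0.734

r_true = r_obs / √(r_xx · r_yy) = 0.470 / √(0.610 × 0.672) = 0.470 / √0.409920 = 0.470 / 0.6402 ≈ 0.734.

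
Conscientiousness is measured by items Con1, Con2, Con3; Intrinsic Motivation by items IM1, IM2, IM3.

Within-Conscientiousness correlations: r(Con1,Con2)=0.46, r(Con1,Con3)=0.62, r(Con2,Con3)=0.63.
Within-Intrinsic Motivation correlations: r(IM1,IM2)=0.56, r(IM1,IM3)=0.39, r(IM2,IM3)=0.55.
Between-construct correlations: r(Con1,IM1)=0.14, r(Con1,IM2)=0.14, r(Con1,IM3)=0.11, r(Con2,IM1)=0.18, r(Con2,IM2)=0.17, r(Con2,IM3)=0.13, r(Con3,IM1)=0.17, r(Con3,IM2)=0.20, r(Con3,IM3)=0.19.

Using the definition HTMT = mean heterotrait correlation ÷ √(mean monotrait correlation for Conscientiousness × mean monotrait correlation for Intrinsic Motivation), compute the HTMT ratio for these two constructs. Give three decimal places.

0.298

Between-construct mean = 1.43/9 = 0.1589.
Mean within-Con = 1.71/3 = 0.5700; mean within-IM = 1.50/3 = 0.5000.
Geometric mean = √(0.5700 × 0.5000) = 0.5339.
HTMT = 0.1589 / 0.5339 = 0.298.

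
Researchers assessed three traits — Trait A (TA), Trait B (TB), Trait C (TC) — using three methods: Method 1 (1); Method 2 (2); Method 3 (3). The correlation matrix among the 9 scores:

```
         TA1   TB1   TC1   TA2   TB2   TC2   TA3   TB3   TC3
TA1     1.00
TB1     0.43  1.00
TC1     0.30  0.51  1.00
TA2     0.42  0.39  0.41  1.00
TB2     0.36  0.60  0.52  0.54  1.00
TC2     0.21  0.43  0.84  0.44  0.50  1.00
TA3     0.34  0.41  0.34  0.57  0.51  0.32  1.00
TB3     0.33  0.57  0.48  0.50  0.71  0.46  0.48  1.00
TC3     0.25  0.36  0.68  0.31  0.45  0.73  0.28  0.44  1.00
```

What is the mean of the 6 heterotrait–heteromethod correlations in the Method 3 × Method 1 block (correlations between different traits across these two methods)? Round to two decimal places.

HTHM values (method 3 × method 1): 0.41, 0.34, 0.33, 0.48, 0.25, 0.36; mean = 2.17/6 = 0.36.

0.36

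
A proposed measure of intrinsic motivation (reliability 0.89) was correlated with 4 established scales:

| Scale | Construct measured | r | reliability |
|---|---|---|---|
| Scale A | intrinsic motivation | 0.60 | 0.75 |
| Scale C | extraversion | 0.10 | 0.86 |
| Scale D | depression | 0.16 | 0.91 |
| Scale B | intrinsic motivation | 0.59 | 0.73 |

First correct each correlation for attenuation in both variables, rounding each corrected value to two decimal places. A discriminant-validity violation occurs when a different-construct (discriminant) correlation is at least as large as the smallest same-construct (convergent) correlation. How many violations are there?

Disattenuated r (r / √(r_scale · r_new)):
  Scale A (conv): 0.60 / √(0.75·0.89) = 0.73
  Scale C (disc): 0.10 / √(0.86·0.89) = 0.11
  Scale D (disc): 0.16 / √(0.91·0.89) = 0.18
  Scale B (conv): 0.59 / √(0.73·0.89) = 0.73
Smallest convergent = 0.73. Discriminant values: 0.11, 0.18; count ≥ 0.73 → 0.

0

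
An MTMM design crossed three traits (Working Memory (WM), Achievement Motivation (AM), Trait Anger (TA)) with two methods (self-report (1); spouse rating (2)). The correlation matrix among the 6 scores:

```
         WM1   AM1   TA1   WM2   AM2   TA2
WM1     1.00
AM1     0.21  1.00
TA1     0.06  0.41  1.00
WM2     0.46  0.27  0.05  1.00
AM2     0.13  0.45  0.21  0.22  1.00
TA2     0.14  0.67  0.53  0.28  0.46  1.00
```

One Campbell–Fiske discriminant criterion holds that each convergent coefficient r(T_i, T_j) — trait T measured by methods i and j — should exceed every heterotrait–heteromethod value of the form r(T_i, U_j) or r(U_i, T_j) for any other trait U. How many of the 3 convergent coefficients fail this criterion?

2

Convergent coefficients and their comparison sets:
WM (methods 1·2): 0.46 vs {0.13, 0.27, 0.14, 0.05} → pass.
AM (methods 1·2): 0.45 vs {0.27, 0.13, 0.67, 0.21} → fail.
TA (methods 1·2): 0.53 vs {0.05, 0.14, 0.21, 0.67} → fail.
2 of 3 fail.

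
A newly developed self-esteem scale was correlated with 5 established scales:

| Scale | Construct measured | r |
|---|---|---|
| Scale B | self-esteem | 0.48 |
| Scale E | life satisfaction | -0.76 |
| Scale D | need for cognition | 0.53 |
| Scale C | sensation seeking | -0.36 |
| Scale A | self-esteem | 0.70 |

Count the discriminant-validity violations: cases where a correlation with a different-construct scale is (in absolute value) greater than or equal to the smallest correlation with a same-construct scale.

2

Convergent (same construct = self-esteem): Scale B, Scale A.
Smallest convergent = 0.48. Discriminant |r|: 0.76, 0.53, 0.36; count ≥ 0.48 → 2.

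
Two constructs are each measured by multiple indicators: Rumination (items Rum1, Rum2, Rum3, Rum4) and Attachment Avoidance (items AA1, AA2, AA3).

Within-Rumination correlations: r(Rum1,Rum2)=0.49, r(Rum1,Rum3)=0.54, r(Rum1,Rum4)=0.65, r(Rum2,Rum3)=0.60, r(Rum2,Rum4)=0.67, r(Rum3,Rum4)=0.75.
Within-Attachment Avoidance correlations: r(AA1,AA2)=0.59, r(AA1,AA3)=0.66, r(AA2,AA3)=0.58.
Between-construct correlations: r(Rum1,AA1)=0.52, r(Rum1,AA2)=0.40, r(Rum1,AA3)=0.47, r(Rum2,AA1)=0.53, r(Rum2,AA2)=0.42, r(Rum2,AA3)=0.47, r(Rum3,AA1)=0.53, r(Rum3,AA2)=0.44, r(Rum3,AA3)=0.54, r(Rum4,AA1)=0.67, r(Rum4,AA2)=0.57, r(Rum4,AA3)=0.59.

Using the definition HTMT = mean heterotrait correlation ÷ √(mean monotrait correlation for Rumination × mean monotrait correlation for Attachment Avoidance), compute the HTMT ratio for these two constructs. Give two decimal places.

0.84

Between-construct mean = 6.15/12 = 0.5125.
Mean within-Rum = 3.70/6 = 0.6167; mean within-AA = 1.83/3 = 0.6100.
Geometric mean = √(0.6167 × 0.6100) = 0.6133.
HTMT = 0.5125 / 0.6133 = 0.84.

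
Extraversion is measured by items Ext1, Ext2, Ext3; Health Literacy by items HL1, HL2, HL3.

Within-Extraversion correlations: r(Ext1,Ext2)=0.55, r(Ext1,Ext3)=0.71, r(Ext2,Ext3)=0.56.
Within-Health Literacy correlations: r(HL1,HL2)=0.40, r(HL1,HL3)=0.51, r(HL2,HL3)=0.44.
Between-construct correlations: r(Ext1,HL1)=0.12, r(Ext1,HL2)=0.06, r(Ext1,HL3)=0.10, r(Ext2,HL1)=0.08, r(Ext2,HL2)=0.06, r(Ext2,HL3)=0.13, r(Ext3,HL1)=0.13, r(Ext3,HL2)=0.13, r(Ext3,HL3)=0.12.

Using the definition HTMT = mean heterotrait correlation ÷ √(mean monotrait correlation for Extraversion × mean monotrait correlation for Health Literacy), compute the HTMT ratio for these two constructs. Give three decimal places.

Mean heterotrait r = 0.93/9 = 0.1033.
Mean within-Ext = 1.82/3 = 0.6067; mean within-HL = 1.35/3 = 0.4500.
Geometric mean = √(0.6067 × 0.4500) = 0.5225.
HTMT = 0.1033 / 0.5225 = 0.198.

0.198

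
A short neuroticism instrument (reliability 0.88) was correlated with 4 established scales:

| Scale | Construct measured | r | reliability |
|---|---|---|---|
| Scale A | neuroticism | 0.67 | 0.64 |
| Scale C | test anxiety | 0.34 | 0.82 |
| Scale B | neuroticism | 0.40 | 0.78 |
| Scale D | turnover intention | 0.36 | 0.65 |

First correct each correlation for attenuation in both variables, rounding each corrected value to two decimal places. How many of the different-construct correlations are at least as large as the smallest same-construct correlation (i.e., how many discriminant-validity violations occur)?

Disattenuated r (r / √(r_scale · r_new)):
  Scale A (conv): 0.67 / √(0.64·0.88) = 0.89
  Scale C (disc): 0.34 / √(0.82·0.88) = 0.40
  Scale B (conv): 0.40 / √(0.78·0.88) = 0.48
  Scale D (disc): 0.36 / √(0.65·0.88) = 0.48
Smallest convergent = 0.48. Discriminant values: 0.40, 0.48; count ≥ 0.48 → 1.

1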